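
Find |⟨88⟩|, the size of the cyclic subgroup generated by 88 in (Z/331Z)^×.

33

By Lagrange's theorem, ord_331(88) divides φ(331) = 331 − 1 = 330 = 2 · 3 · 5 · 11.
Divisors of 330: 1, 2, 3, 5, 6, 10, 11, 15, 22, 30, 33, 55, 66, 110, 165, 330.
Evaluate successive powers at the divisors of 330:
88^1 ≡ 88
88^2 ≡ 131
88^3 ≡ 274
88^5 ≡ 146
88^6 ≡ 270
88^10 ≡ 132
88^11 ≡ 31
88^15 ≡ 74
88^22 ≡ 299
88^30 ≡ 180
88^33 ≡ 1
Therefore the multiplicative order of 88 modulo 331 is 33.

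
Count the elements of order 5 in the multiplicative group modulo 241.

4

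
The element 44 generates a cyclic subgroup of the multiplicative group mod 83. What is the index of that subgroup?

The order of 44 must divide φ(83) = 83 − 1 = 82 = 2 · 41.
Divisors of 82: 1, 2, 41, 82.
Check 44^d mod 83 for each divisor in increasing order:
44^1 ≡ 44 (mod 83)
44^2 ≡ 27 (mod 83)
44^41 ≡ 1 (mod 83) ✓
Thus |⟨44⟩| = ord(44) = 41.
[(Z/83Z)^× : ⟨44⟩] = 82/41 = 2.

2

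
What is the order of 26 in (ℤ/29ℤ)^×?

Since 26 ∈ (Z/29Z)^×, its order divides φ(29) = 29 − 1 = 28 = 2^2 · 7.
Divisors of 28: 1, 2, 4, 7, 14, 28.
Check 26^d mod 29 for each divisor in increasing order:
26^1 ≡ 26 (mod 29)
26^2 ≡ 9 (mod 29)
26^4 ≡ 23 (mod 29)
26^7 ≡ 17 (mod 29)
26^14 ≡ 28 (mod 29)
26^28 ≡ 1 (mod 29) ✓
Hence ord(26) = 28.

28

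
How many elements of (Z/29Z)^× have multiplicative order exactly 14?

φ(29) = 29 − 1 = 28 = 2^2 · 7.
Since (Z/29Z)^× is cyclic of order 28, the number of elements of order d is φ(d) when d | 28 and 0 otherwise.
14 = 2 · 7 divides 28, and φ(14) = 6.

6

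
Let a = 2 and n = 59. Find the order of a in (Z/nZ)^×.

58

Since 2 ∈ (Z/59Z)^×, its order divides φ(59) = 59 − 1 = 58 = 2 · 29.
Divisors of 58: 1, 2, 29, 58.
Evaluate successive powers at the divisors of 58:
2^1 ≡ 2 (mod 59)
2^2 ≡ 4 (mod 59)
2^29 ≡ 58 (mod 59)
2^58 ≡ 1 (mod 59) ✓
The smallest such exponent is 58, so the order of 2 is 58.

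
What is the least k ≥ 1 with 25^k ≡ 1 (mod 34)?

ord(25) | φ(34) = φ(2)·φ(17) = 1·16 = 16 = 2^4.
Divisors of 16: 1, 2, 4, 8, 16.
Evaluate successive powers at the divisors of 16:
25^1 ≡ 25 (mod 34)
25^2 ≡ 13 (mod 34)
25^4 ≡ 33 (mod 34)
25^8 ≡ 1 (mod 34) ✓
So ord_34(25) = 8.

8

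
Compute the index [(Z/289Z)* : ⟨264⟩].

2

By Lagrange's theorem, ord_289(264) divides φ(289) = φ(17^2) = 17·(17−1) = 272 = 2^4 · 17.
Divisors of 272: 1, 2, 4, 8, 16, 17, 34, 68, 136, 272.
Test each divisor d:
264^1 ≡ 264 (mod 289)
264^2 ≡ 47 (mod 289)
264^4 ≡ 186 (mod 289)
264^8 ≡ 205 (mod 289)
264^16 ≡ 120 (mod 289)
264^17 ≡ 179 (mod 289)
264^34 ≡ 251 (mod 289)
264^68 ≡ 288 (mod 289)
264^136 ≡ 1 (mod 289) ✓
Thus |⟨264⟩| = ord(264) = 136.
Index = |(Z/289Z)^×| / |⟨264⟩| = 272 / 136 = 2.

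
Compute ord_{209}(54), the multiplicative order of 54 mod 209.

18

By Lagrange's theorem, ord_209(54) divides φ(209) = φ(11·19) = (11−1)·(19−1) = 10·18 = 180 = 2^2 · 3^2 · 5.
Divisors of 180: 1, 2, 3, 4, 5, 6, 9, 10, 12, 15, 18, 20, 30, 36, 45, 60, 90, 180.
Evaluate successive powers at the divisors of 180:
54^1 ≡ 54 (mod 209)
54^2 ≡ 199 (mod 209)
54^3 ≡ 87 (mod 209)
54^4 ≡ 100 (mod 209)
54^5 ≡ 175 (mod 209)
54^6 ≡ 45 (mod 209)
54^9 ≡ 153 (mod 209)
54^10 ≡ 111 (mod 209)
54^12 ≡ 144 (mod 209)
54^15 ≡ 197 (mod 209)
54^18 ≡ 1 (mod 209) ✓
So ord_209(54) = 18.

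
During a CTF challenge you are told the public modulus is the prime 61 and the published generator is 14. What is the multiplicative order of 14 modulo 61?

ord(14) | φ(61) = 61 − 1 = 60 = 2^2 · 3 · 5.
Divisors of 60: 1, 2, 3, 4, 5, 6, 10, 12, 15, 20, 30, 60.
Check 14^d mod 61 for each divisor in increasing order:
14^1 ≡ 14 (mod 61)
14^2 ≡ 13 (mod 61)
14^3 ≡ 60 (mod 61)
14^4 ≡ 47 (mod 61)
14^5 ≡ 48 (mod 61)
14^6 ≡ 1 (mod 61) ✓
The smallest such exponent is 6, so the order of 14 is 6.

6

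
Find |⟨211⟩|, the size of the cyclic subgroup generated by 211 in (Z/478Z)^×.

17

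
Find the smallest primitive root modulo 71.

7

φ(71) = 71 − 1 = 70 = 2 · 5 · 7.
g is a primitive root iff g^(70/q) ≢ 1 (mod 71) for each prime q ∈ {2, 5, 7}.
g = 2: 2^35 ≡ 1 — hits 1, so not a primitive root.
g = 3: 3^35 ≡ 1 — hits 1, so not a primitive root.
g = 4: 4^35 ≡ 1 — hits 1, so not a primitive root.
g = 5: 5^35 ≡ 1 — hits 1, so not a primitive root.
g = 6: 6^35 ≡ 1 — hits 1, so not a primitive root.
g = 7: 7^35 ≡ 70; 7^14 ≡ 54; 7^10 ≡ 45 — none is 1, so 7 is a primitive root.
So 7 is the smallest generator of (Z/71Z)^×.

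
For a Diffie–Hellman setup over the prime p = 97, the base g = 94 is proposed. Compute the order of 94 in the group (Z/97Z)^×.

The order of 94 must divide φ(97) = 97 − 1 = 96 = 2^5 · 3.
Divisors of 96: 1, 2, 3, 4, 6, 8, 12, 16, 24, 32, 48, 96.
Check 94^d mod 97 for each divisor in increasing order:
94^1 ≡ 94 (mod 97)
94^2 ≡ 9 (mod 97)
94^3 ≡ 70 (mod 97)
94^4 ≡ 81 (mod 97)
94^6 ≡ 50 (mod 97)
94^8 ≡ 62 (mod 97)
94^12 ≡ 75 (mod 97)
94^16 ≡ 61 (mod 97)
94^24 ≡ 96 (mod 97)
94^32 ≡ 35 (mod 97)
94^48 ≡ 1 (mod 97) ✓
The smallest such exponent is 48, so the order of 94 is 48.

48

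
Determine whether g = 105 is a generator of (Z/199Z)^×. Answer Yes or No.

φ(199) = 199 − 1 = 198 = 2 · 3^2 · 11.
Test 105^(198/q) mod 199 for each prime factor q of 198:
105^99 ≡ 198 (mod 199)  [q = 2: ≢ 1 ✓]
105^66 ≡ 92 (mod 199)  [q = 3: ≢ 1 ✓]
105^18 ≡ 18 (mod 199)  [q = 11: ≢ 1 ✓]
None equal 1, so ord_199(105) = 198: 105 is a primitive root.

Yes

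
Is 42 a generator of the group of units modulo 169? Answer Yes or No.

No

φ(169) = φ(13^2) = 13·(13−1) = 156 = 2^2 · 3 · 13.
Test 42^(156/q) mod 169 for each prime factor q of 156:
42^78 ≡ 1 (mod 169)  [q = 2: ≡ 1 ✗]
42^52 ≡ 146 (mod 169)  [q = 3: ≢ 1 ✓]
42^12 ≡ 92 (mod 169)  [q = 13: ≢ 1 ✓]
The check at q = 2 fails, so 42 generates a proper subgroup.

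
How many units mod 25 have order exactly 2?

1

φ(25) = φ(5^2) = 5·(5−1) = 20 = 2^2 · 5.
Since (Z/25Z)^× is cyclic of order 20, the number of elements of order d is φ(d) when d | 20 and 0 otherwise.
2 | 20, and φ(2) = 2 − 1 = 1.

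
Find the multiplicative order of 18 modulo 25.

4

Since 18 ∈ (Z/25Z)^×, its order divides φ(25) = φ(5^2) = 5·(5−1) = 20 = 2^2 · 5.
Divisors of 20: 1, 2, 4, 5, 10, 20.
Evaluate successive powers at the divisors of 20:
18^1 ≡ 18 (mod 25)
18^2 ≡ 24 (mod 25)
18^4 ≡ 1 (mod 25) ✓
Hence ord(18) = 4.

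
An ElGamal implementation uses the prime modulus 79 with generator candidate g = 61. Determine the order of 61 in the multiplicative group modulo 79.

By Lagrange's theorem, ord_79(61) divides φ(79) = 79 − 1 = 78 = 2 · 3 · 13.
Divisors of 78: 1, 2, 3, 6, 13, 26, 39, 78.
Check 61^d mod 79 for each divisor in increasing order:
61^1 ≡ 61 (mod 79)
61^2 ≡ 8 (mod 79)
61^3 ≡ 14 (mod 79)
61^6 ≡ 38 (mod 79)
61^13 ≡ 78 (mod 79)
61^26 ≡ 1 (mod 79) ✓
The smallest such exponent is 26, so the order of 61 is 26.

26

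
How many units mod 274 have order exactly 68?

32

φ(274) = φ(2)·φ(137) = 1·136 = 136 = 2^3 · 17.
(Z/274Z)^× is cyclic (|G| = 136); a cyclic group of order m has exactly φ(d) elements of each order d | m, and none otherwise.
68 = 2^2 · 17 divides 136, and φ(68) = 32.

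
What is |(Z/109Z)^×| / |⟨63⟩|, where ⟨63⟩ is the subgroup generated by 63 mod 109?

ord(63) | φ(109) = 109 − 1 = 108 = 2^2 · 3^3.
Divisors of 108: 1, 2, 3, 4, 6, 9, 12, 18, 27, 36, 54, 108.
Test each divisor d:
63^1 ≡ 63 (mod 109)
63^2 ≡ 45 (mod 109)
63^3 ≡ 1 (mod 109) ✓
So ord_109(63) = 3, hence |⟨63⟩| = 3.
Index = |(Z/109Z)^×| / |⟨63⟩| = 108 / 3 = 36.

36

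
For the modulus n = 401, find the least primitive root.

3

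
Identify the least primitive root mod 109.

φ(109) = 109 − 1 = 108 = 2^2 · 3^3.
g is a primitive root iff g^(108/q) ≢ 1 (mod 109) for each prime q ∈ {2, 3}.
g = 2: 2^54 ≡ 108; 2^36 ≡ 1 — hits 1, so not a primitive root.
g = 3: 3^54 ≡ 1 — hits 1, so not a primitive root.
g = 4: 4^54 ≡ 1 — hits 1, so not a primitive root.
g = 5: 5^54 ≡ 1 — hits 1, so not a primitive root.
g = 6: 6^54 ≡ 108; 6^36 ≡ 63 — none is 1, so 6 is a primitive root.
Hence the least primitive root of 109 is 6.

6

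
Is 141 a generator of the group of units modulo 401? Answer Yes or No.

Yes

φ(401) = 401 − 1 = 400 = 2^4 · 5^2.
It suffices to check that the order of 141 is not a proper divisor of 400: compute 141^(400/q) for q ∈ {2, 5}.
141^200 ≡ 400 (mod 401)  [q = 2: ≢ 1 ✓]
141^80 ≡ 39 (mod 401)  [q = 5: ≢ 1 ✓]
None equal 1, so ord_401(141) = 400: 141 is a primitive root.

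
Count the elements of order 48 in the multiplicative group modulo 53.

0

φ(53) = 53 − 1 = 52 = 2^2 · 13.
Since (Z/53Z)^× is cyclic of order 52, the number of elements of order d is φ(d) when d | 52 and 0 otherwise.
Since 48 ∤ 52, the count is 0.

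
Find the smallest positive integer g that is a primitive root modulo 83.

2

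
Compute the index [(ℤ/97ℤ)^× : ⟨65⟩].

2

Since 65 ∈ (Z/97Z)^×, its order divides φ(97) = 97 − 1 = 96 = 2^5 · 3.
Divisors of 96: 1, 2, 3, 4, 6, 8, 12, 16, 24, 32, 48, 96.
Compute 65^d (mod 97) for the divisors d until we hit 1:
65^1 ≡ 65
65^2 ≡ 54
65^3 ≡ 18
65^4 ≡ 6
65^6 ≡ 33
65^8 ≡ 36
65^12 ≡ 22
65^16 ≡ 35
65^24 ≡ 96
65^32 ≡ 61
65^48 ≡ 1
So ord_97(65) = 48, hence |⟨65⟩| = 48.
Index = |(Z/97Z)^×| / |⟨65⟩| = 96 / 48 = 2.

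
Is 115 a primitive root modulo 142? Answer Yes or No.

φ(142) = φ(2)·φ(71) = 1·70 = 70 = 2 · 5 · 7.
An element g generates (Z/142Z)^× iff g^(70/q) ≢ 1 (mod 142) for each prime q ∈ {2, 5, 7}.
115^35 ≡ 141 (mod 142)  [q = 2: ≢ 1 ✓]
115^14 ≡ 57 (mod 142)  [q = 5: ≢ 1 ✓]
115^10 ≡ 45 (mod 142)  [q = 7: ≢ 1 ✓]
All checks pass, so 115 has order 70 and is a primitive root modulo 142.

Yes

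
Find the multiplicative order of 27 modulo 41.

8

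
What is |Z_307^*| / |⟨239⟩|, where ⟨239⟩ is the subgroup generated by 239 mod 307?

3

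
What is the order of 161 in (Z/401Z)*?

The order of 161 must divide φ(401) = 401 − 1 = 400 = 2^4 · 5^2.
Divisors of 400: 1, 2, 4, 5, 8, 10, 16, 20, 25, 40, 50, 80, 100, 200, 400.
Test each divisor d:
161^1 ≡ 161 (mod 401)
161^2 ≡ 257 (mod 401)
161^4 ≡ 285 (mod 401)
161^5 ≡ 171 (mod 401)
161^8 ≡ 223 (mod 401)
161^10 ≡ 369 (mod 401)
161^16 ≡ 5 (mod 401)
161^20 ≡ 222 (mod 401)
161^25 ≡ 268 (mod 401)
161^40 ≡ 362 (mod 401)
161^50 ≡ 45 (mod 401)
161^80 ≡ 318 (mod 401)
161^100 ≡ 20 (mod 401)
161^200 ≡ 400 (mod 401)
161^400 ≡ 1 (mod 401) ✓
So ord_401(161) = 400.

400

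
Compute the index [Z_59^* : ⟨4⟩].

2

Since 4 ∈ (Z/59Z)^×, its order divides φ(59) = 59 − 1 = 58 = 2 · 29.
Divisors of 58: 1, 2, 29, 58.
Check 4^d mod 59 for each divisor in increasing order:
4^1 ≡ 4 (mod 59)
4^2 ≡ 16 (mod 59)
4^29 ≡ 1 (mod 59) ✓
So ord_59(4) = 29, hence |⟨4⟩| = 29.
[(Z/59Z)^× : ⟨4⟩] = 58/29 = 2.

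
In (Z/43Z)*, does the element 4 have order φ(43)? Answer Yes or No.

No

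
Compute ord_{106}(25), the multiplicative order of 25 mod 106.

By Lagrange's theorem, ord_106(25) divides φ(106) = φ(2)·φ(53) = 1·52 = 52 = 2^2 · 13.
Divisors of 52: 1, 2, 4, 13, 26, 52.
Evaluate successive powers at the divisors of 52:
25^1 ≡ 25 (mod 106)
25^2 ≡ 95 (mod 106)
25^4 ≡ 15 (mod 106)
25^13 ≡ 105 (mod 106)
25^26 ≡ 1 (mod 106) ✓
So ord_106(25) = 26.

26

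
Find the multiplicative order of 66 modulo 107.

106

The order of 66 must divide φ(107) = 107 − 1 = 106 = 2 · 53.
Divisors of 106: 1, 2, 53, 106.
Check 66^d mod 107 for each divisor in increasing order:
66^1 ≡ 66 (mod 107)
66^2 ≡ 76 (mod 107)
66^53 ≡ 106 (mod 107)
66^106 ≡ 1 (mod 107) ✓
The smallest such exponent is 106, so the order of 66 is 106.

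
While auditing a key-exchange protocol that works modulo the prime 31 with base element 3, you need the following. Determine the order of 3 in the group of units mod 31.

30

By Lagrange's theorem, ord_31(3) divides φ(31) = 31 − 1 = 30 = 2 · 3 · 5.
Divisors of 30: 1, 2, 3, 5, 6, 10, 15, 30.
Test each divisor d:
3^1 ≡ 3 (mod 31)
3^2 ≡ 9 (mod 31)
3^3 ≡ 27 (mod 31)
3^5 ≡ 26 (mod 31)
3^6 ≡ 16 (mod 31)
3^10 ≡ 25 (mod 31)
3^15 ≡ 30 (mod 31)
3^30 ≡ 1 (mod 31) ✓
Hence ord(3) = 30.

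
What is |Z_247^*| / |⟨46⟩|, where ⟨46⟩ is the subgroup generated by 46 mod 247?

18

The order of 46 must divide φ(247) = φ(13·19) = (13−1)·(19−1) = 12·18 = 216 = 2^3 · 3^3.
Divisors of 216: 1, 2, 3, 4, 6, 8, 9, 12, 18, 24, 27, 36, 54, 72, 108, 216.
Test each divisor d:
46^1 ≡ 46 (mod 247)
46^2 ≡ 140 (mod 247)
46^3 ≡ 18 (mod 247)
46^4 ≡ 87 (mod 247)
46^6 ≡ 77 (mod 247)
46^8 ≡ 159 (mod 247)
46^9 ≡ 151 (mod 247)
46^12 ≡ 1 (mod 247) ✓
Thus |⟨46⟩| = ord(46) = 12.
[(Z/247Z)^× : ⟨46⟩] = 216/12 = 18.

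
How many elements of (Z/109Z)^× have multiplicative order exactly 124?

φ(109) = 109 − 1 = 108 = 2^2 · 3^3.
Since (Z/109Z)^× is cyclic of order 108, the number of elements of order d is φ(d) when d | 108 and 0 otherwise.
Since 124 ∤ 108, the count is 0.

0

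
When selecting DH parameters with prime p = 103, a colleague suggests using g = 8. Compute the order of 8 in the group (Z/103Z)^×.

17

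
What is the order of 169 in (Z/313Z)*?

78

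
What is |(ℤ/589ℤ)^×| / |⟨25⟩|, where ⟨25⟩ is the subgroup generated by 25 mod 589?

60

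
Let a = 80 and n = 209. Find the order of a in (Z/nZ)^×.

ord(80) | φ(209) = φ(11·19) = (11−1)·(19−1) = 10·18 = 180 = 2^2 · 3^2 · 5.
Divisors of 180: 1, 2, 3, 4, 5, 6, 9, 10, 12, 15, 18, 20, 30, 36, 45, 60, 90, 180.
Test each divisor d:
80^1 ≡ 80 (mod 209)
80^2 ≡ 130 (mod 209)
80^3 ≡ 159 (mod 209)
80^4 ≡ 180 (mod 209)
80^5 ≡ 188 (mod 209)
80^6 ≡ 201 (mod 209)
80^9 ≡ 191 (mod 209)
80^10 ≡ 23 (mod 209)
80^12 ≡ 64 (mod 209)
80^15 ≡ 144 (mod 209)
80^18 ≡ 115 (mod 209)
80^20 ≡ 111 (mod 209)
80^30 ≡ 45 (mod 209)
80^36 ≡ 58 (mod 209)
80^45 ≡ 1 (mod 209) ✓
The smallest such exponent is 45, so the order of 80 is 45.

45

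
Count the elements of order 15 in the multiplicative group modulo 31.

φ(31) = 31 − 1 = 30 = 2 · 3 · 5.
(Z/31Z)^× is cyclic (|G| = 30); a cyclic group of order m has exactly φ(d) elements of each order d | m, and none otherwise.
15 = 3 · 5 divides 30, and φ(15) = 8.

8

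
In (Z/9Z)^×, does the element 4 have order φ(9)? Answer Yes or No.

No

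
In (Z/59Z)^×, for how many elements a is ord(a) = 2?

φ(59) = 59 − 1 = 58 = 2 · 29.
In a cyclic group of order 58, there are φ(d) elements of order d for each divisor d of 58, and zero for non-divisors.
2 | 58, and φ(2) = 2 − 1 = 1.

1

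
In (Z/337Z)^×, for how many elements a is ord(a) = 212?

0

φ(337) = 337 − 1 = 336 = 2^4 · 3 · 7.
(Z/337Z)^× is cyclic (|G| = 336); a cyclic group of order m has exactly φ(d) elements of each order d | m, and none otherwise.
Since 212 ∤ 336, the count is 0.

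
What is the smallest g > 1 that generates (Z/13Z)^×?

2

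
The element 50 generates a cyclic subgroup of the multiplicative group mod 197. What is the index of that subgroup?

By Lagrange's theorem, ord_197(50) divides φ(197) = 197 − 1 = 196 = 2^2 · 7^2.
Divisors of 196: 1, 2, 4, 7, 14, 28, 49, 98, 196.
Test each divisor d:
50^1 ≡ 50
50^2 ≡ 136
50^4 ≡ 175
50^7 ≡ 120
50^14 ≡ 19
50^28 ≡ 164
50^49 ≡ 14
50^98 ≡ 196
50^196 ≡ 1
So ord_197(50) = 196, hence |⟨50⟩| = 196.
Index = |(Z/197Z)^×| / |⟨50⟩| = 196 / 196 = 1.

1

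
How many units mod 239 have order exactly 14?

6

φ(239) = 239 − 1 = 238 = 2 · 7 · 17.
Since (Z/239Z)^× is cyclic of order 238, the number of elements of order d is φ(d) when d | 238 and 0 otherwise.
14 = 2 · 7 divides 238, and φ(14) = 6.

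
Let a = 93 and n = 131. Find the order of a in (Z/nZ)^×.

ord(93) | φ(131) = 131 − 1 = 130 = 2 · 5 · 13.
Divisors of 130: 1, 2, 5, 10, 13, 26, 65, 130.
Test each divisor d:
93^1 ≡ 93 (mod 131)
93^2 ≡ 3 (mod 131)
93^5 ≡ 51 (mod 131)
93^10 ≡ 112 (mod 131)
93^13 ≡ 70 (mod 131)
93^26 ≡ 53 (mod 131)
93^65 ≡ 130 (mod 131)
93^130 ≡ 1 (mod 131) ✓
Hence ord(93) = 130.

130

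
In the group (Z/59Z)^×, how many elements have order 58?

28

φ(59) = 59 − 1 = 58 = 2 · 29.
In a cyclic group of order 58, there are φ(d) elements of order d for each divisor d of 58, and zero for non-divisors.
58 = 2 · 29 divides 58, and φ(58) = 28.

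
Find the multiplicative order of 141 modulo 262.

130

Since 141 ∈ (Z/262Z)^×, its order divides φ(262) = φ(2)·φ(131) = 1·130 = 130 = 2 · 5 · 13.
Divisors of 130: 1, 2, 5, 10, 13, 26, 65, 130.
Test each divisor d:
141^1 ≡ 141 (mod 262)
141^2 ≡ 231 (mod 262)
141^5 ≡ 47 (mod 262)
141^10 ≡ 113 (mod 262)
141^13 ≡ 209 (mod 262)
141^26 ≡ 189 (mod 262)
141^65 ≡ 261 (mod 262)
141^130 ≡ 1 (mod 262) ✓
The smallest such exponent is 130, so the order of 141 is 130.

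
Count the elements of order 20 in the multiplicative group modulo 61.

φ(61) = 61 − 1 = 60 = 2^2 · 3 · 5.
Since (Z/61Z)^× is cyclic of order 60, the number of elements of order d is φ(d) when d | 60 and 0 otherwise.
20 = 2^2 · 5 divides 60, and φ(20) = 8.

8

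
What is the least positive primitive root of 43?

φ(43) = 43 − 1 = 42 = 2 · 3 · 7.
g is a primitive root iff g^(42/q) ≢ 1 (mod 43) for each prime q ∈ {2, 3, 7}.
g = 2: 2^21 ≡ 42; 2^14 ≡ 1 — hits 1, so not a primitive root.
g = 3: 3^21 ≡ 42; 3^14 ≡ 36; 3^6 ≡ 41 — none is 1, so 3 is a primitive root.
Hence the least primitive root of 43 is 3.

3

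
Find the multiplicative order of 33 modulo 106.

52

By Lagrange's theorem, ord_106(33) divides φ(106) = φ(2)·φ(53) = 1·52 = 52 = 2^2 · 13.
Divisors of 52: 1, 2, 4, 13, 26, 52.
Compute 33^d (mod 106) for the divisors d until we hit 1:
33^1 ≡ 33
33^2 ≡ 29
33^4 ≡ 99
33^13 ≡ 23
33^26 ≡ 105
33^52 ≡ 1
Hence ord(33) = 52.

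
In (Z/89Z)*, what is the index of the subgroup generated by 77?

11

ord(77) | φ(89) = 89 − 1 = 88 = 2^3 · 11.
Divisors of 88: 1, 2, 4, 8, 11, 22, 44, 88.
Check 77^d mod 89 for each divisor in increasing order:
77^1 ≡ 77 (mod 89)
77^2 ≡ 55 (mod 89)
77^4 ≡ 88 (mod 89)
77^8 ≡ 1 (mod 89) ✓
Thus |⟨77⟩| = ord(77) = 8.
[(Z/89Z)^× : ⟨77⟩] = 88/8 = 11.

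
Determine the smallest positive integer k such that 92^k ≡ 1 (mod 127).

126

The order of 92 must divide φ(127) = 127 − 1 = 126 = 2 · 3^2 · 7.
Divisors of 126: 1, 2, 3, 6, 7, 9, 14, 18, 21, 42, 63, 126.
Compute 92^d (mod 127) for the divisors d until we hit 1:
92^1 ≡ 92
92^2 ≡ 82
92^3 ≡ 51
92^6 ≡ 61
92^7 ≡ 24
92^9 ≡ 63
92^14 ≡ 68
92^18 ≡ 32
92^21 ≡ 108
92^42 ≡ 107
92^63 ≡ 126
92^126 ≡ 1
The smallest such exponent is 126, so the order of 92 is 126.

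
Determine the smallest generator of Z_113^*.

φ(113) = 113 − 1 = 112 = 2^4 · 7.
Test candidates g = 2, 3, … against the prime factors q ∈ {2, 7} of φ(113): g is a generator iff g^(112/q) ≢ 1 for every such q.
g = 2: 2^56 ≡ 1 — hits 1, so not a primitive root.
g = 3: 3^56 ≡ 112; 3^16 ≡ 49 — none is 1, so 3 is a primitive root.
Hence the least primitive root of 113 is 3.

3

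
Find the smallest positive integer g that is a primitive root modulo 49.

3

φ(49) = φ(7^2) = 7·(7−1) = 42 = 2 · 3 · 7.
Test candidates g = 2, 3, … against the prime factors q ∈ {2, 3, 7} of φ(49): g is a generator iff g^(42/q) ≢ 1 for every such q.
g = 2: 2^21 ≡ 1 — hits 1, so not a primitive root.
g = 3: 3^21 ≡ 48; 3^14 ≡ 30; 3^6 ≡ 43 — none is 1, so 3 is a primitive root.
The smallest primitive root modulo 49 is 3.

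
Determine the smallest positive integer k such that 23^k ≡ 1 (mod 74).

Since 23 ∈ (Z/74Z)^×, its order divides φ(74) = φ(2)·φ(37) = 1·36 = 36 = 2^2 · 3^2.
Divisors of 36: 1, 2, 3, 4, 6, 9, 12, 18, 36.
Compute 23^d (mod 74) for the divisors d until we hit 1:
23^1 ≡ 23
23^2 ≡ 11
23^3 ≡ 31
23^4 ≡ 47
23^6 ≡ 73
23^9 ≡ 43
23^12 ≡ 1
The smallest such exponent is 12, so the order of 23 is 12.

12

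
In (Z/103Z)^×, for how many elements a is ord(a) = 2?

1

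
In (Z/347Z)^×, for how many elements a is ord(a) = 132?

φ(347) = 347 − 1 = 346 = 2 · 173.
(Z/347Z)^× is cyclic (|G| = 346); a cyclic group of order m has exactly φ(d) elements of each order d | m, and none otherwise.
Here 346 is not a multiple of 132, so there are no elements of order 132.

0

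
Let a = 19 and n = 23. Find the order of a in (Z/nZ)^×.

22

The order of 19 must divide φ(23) = 23 − 1 = 22 = 2 · 11.
Divisors of 22: 1, 2, 11, 22.
Check 19^d mod 23 for each divisor in increasing order:
19^1 ≡ 19 (mod 23)
19^2 ≡ 16 (mod 23)
19^11 ≡ 22 (mod 23)
19^22 ≡ 1 (mod 23) ✓
Therefore the multiplicative order of 19 modulo 23 is 22.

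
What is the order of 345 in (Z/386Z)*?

192

The order of 345 must divide φ(386) = φ(2)·φ(193) = 1·192 = 192 = 2^6 · 3.
Divisors of 192: 1, 2, 3, 4, 6, 8, 12, 16, 24, 32, 48, 64, 96, 192.
Evaluate successive powers at the divisors of 192:
345^1 ≡ 345 (mod 386)
345^2 ≡ 137 (mod 386)
345^3 ≡ 173 (mod 386)
345^4 ≡ 241 (mod 386)
345^6 ≡ 207 (mod 386)
345^8 ≡ 181 (mod 386)
345^12 ≡ 3 (mod 386)
345^16 ≡ 337 (mod 386)
345^24 ≡ 9 (mod 386)
345^32 ≡ 85 (mod 386)
345^48 ≡ 81 (mod 386)
345^64 ≡ 277 (mod 386)
345^96 ≡ 385 (mod 386)
345^192 ≡ 1 (mod 386) ✓
Therefore the multiplicative order of 345 modulo 386 is 192.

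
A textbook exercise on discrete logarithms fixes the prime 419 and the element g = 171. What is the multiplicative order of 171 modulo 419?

38

Since 171 ∈ (Z/419Z)^×, its order divides φ(419) = 419 − 1 = 418 = 2 · 11 · 19.
Divisors of 418: 1, 2, 11, 19, 22, 38, 209, 418.
Compute 171^d (mod 419) for the divisors d until we hit 1:
171^1 ≡ 171
171^2 ≡ 330
171^11 ≡ 204
171^19 ≡ 418
171^22 ≡ 135
171^38 ≡ 1
So ord_419(171) = 38.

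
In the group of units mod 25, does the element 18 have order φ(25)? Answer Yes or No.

φ(25) = φ(5^2) = 5·(5−1) = 20 = 2^2 · 5.
Test 18^(20/q) mod 25 for each prime factor q of 20:
18^10 ≡ 24 (mod 25)  [q = 2: ≢ 1 ✓]
18^4 ≡ 1 (mod 25)  [q = 5: ≡ 1 ✗]
The check at q = 5 fails, so 18 generates a proper subgroup.

No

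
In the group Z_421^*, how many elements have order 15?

φ(421) = 421 − 1 = 420 = 2^2 · 3 · 5 · 7.
Since (Z/421Z)^× is cyclic of order 420, the number of elements of order d is φ(d) when d | 420 and 0 otherwise.
15 = 3 · 5 divides 420, and φ(15) = 8.

8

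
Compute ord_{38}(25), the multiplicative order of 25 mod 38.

9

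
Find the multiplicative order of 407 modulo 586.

292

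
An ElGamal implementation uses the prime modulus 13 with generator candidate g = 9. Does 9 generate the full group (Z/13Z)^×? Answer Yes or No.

No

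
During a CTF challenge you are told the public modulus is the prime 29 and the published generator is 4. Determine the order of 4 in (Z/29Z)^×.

The order of 4 must divide φ(29) = 29 − 1 = 28 = 2^2 · 7.
Divisors of 28: 1, 2, 4, 7, 14, 28.
Evaluate successive powers at the divisors of 28:
4^1 ≡ 4 (mod 29)
4^2 ≡ 16 (mod 29)
4^4 ≡ 24 (mod 29)
4^7 ≡ 28 (mod 29)
4^14 ≡ 1 (mod 29) ✓
The smallest such exponent is 14, so the order of 4 is 14.

14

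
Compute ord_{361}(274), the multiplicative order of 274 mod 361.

The order of 274 must divide φ(361) = φ(19^2) = 19·(19−1) = 342 = 2 · 3^2 · 19.
Divisors of 342: 1, 2, 3, 6, 9, 18, 19, 38, 57, 114, 171, 342.
Test each divisor d:
274^1 ≡ 274 (mod 361)
274^2 ≡ 349 (mod 361)
274^3 ≡ 322 (mod 361)
274^6 ≡ 77 (mod 361)
274^9 ≡ 246 (mod 361)
274^18 ≡ 229 (mod 361)
274^19 ≡ 293 (mod 361)
274^38 ≡ 292 (mod 361)
274^57 ≡ 360 (mod 361)
274^114 ≡ 1 (mod 361) ✓
Therefore the multiplicative order of 274 modulo 361 is 114.

114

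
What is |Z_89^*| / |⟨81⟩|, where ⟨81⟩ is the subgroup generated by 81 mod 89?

The order of 81 must divide φ(89) = 89 − 1 = 88 = 2^3 · 11.
Divisors of 88: 1, 2, 4, 8, 11, 22, 44, 88.
Check 81^d mod 89 for each divisor in increasing order:
81^1 ≡ 81 (mod 89)
81^2 ≡ 64 (mod 89)
81^4 ≡ 2 (mod 89)
81^8 ≡ 4 (mod 89)
81^11 ≡ 88 (mod 89)
81^22 ≡ 1 (mod 89) ✓
Thus |⟨81⟩| = ord(81) = 22.
Index = |(Z/89Z)^×| / |⟨81⟩| = 88 / 22 = 4.

4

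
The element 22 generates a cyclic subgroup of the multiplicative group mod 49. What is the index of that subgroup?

ord(22) | φ(49) = φ(7^2) = 7·(7−1) = 42 = 2 · 3 · 7.
Divisors of 42: 1, 2, 3, 6, 7, 14, 21, 42.
Test each divisor d:
22^1 ≡ 22
22^2 ≡ 43
22^3 ≡ 15
22^6 ≡ 29
22^7 ≡ 1
The order of 22 is 7, so the subgroup it generates has 7 elements.
Index = |(Z/49Z)^×| / |⟨22⟩| = 42 / 7 = 6.

6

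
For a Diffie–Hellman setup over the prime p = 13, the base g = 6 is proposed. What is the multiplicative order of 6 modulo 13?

ord(6) | φ(13) = 13 − 1 = 12 = 2^2 · 3.
Divisors of 12: 1, 2, 3, 4, 6, 12.
Check 6^d mod 13 for each divisor in increasing order:
6^1 ≡ 6
6^2 ≡ 10
6^3 ≡ 8
6^4 ≡ 9
6^6 ≡ 12
6^12 ≡ 1
The smallest such exponent is 12, so the order of 6 is 12.

12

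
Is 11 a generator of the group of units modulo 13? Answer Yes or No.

Yes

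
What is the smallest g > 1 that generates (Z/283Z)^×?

3

φ(283) = 283 − 1 = 282 = 2 · 3 · 47.
g is a primitive root iff g^(282/q) ≢ 1 (mod 283) for each prime q ∈ {2, 3, 47}.
g = 2: 2^141 ≡ 282; 2^94 ≡ 1 — hits 1, so not a primitive root.
g = 3: 3^141 ≡ 282; 3^94 ≡ 238; 3^6 ≡ 163 — none is 1, so 3 is a primitive root.
Hence the least primitive root of 283 is 3.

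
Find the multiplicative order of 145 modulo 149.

ord(145) | φ(149) = 149 − 1 = 148 = 2^2 · 37.
Divisors of 148: 1, 2, 4, 37, 74, 148.
Evaluate successive powers at the divisors of 148:
145^1 ≡ 145 (mod 149)
145^2 ≡ 16 (mod 149)
145^4 ≡ 107 (mod 149)
145^37 ≡ 1 (mod 149) ✓
So ord_149(145) = 37.

37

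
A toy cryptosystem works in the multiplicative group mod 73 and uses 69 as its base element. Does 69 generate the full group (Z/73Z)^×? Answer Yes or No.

φ(73) = 73 − 1 = 72 = 2^3 · 3^2.
It suffices to check that the order of 69 is not a proper divisor of 72: compute 69^(72/q) for q ∈ {2, 3}.
69^36 ≡ 1 (mod 73)  [q = 2: ≡ 1 ✗]
69^24 ≡ 8 (mod 73)  [q = 3: ≢ 1 ✓]
The check at q = 2 fails, so 69 generates a proper subgroup.

No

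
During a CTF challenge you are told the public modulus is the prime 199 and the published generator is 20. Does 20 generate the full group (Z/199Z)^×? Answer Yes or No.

No

φ(199) = 199 − 1 = 198 = 2 · 3^2 · 11.
An element g generates (Z/199Z)^× iff g^(198/q) ≢ 1 (mod 199) for each prime q ∈ {2, 3, 11}.
20^99 ≡ 1 (mod 199)  [q = 2: ≡ 1 ✗]
20^66 ≡ 92 (mod 199)  [q = 3: ≢ 1 ✓]
20^18 ≡ 114 (mod 199)  [q = 11: ≢ 1 ✓]
Since 20^99 ≡ 1, the order of 20 divides 99 < 198, so 20 is not a primitive root.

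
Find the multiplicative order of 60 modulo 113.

Since 60 ∈ (Z/113Z)^×, its order divides φ(113) = 113 − 1 = 112 = 2^4 · 7.
Divisors of 112: 1, 2, 4, 7, 8, 14, 16, 28, 56, 112.
Check 60^d mod 113 for each divisor in increasing order:
60^1 ≡ 60 (mod 113)
60^2 ≡ 97 (mod 113)
60^4 ≡ 30 (mod 113)
60^7 ≡ 15 (mod 113)
60^8 ≡ 109 (mod 113)
60^14 ≡ 112 (mod 113)
60^16 ≡ 16 (mod 113)
60^28 ≡ 1 (mod 113) ✓
Hence ord(60) = 28.

28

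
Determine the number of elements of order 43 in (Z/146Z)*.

φ(146) = φ(2)·φ(73) = 1·72 = 72 = 2^3 · 3^2.
(Z/146Z)^× is cyclic (|G| = 72); a cyclic group of order m has exactly φ(d) elements of each order d | m, and none otherwise.
Here 72 is not a multiple of 43, so there are no elements of order 43.

0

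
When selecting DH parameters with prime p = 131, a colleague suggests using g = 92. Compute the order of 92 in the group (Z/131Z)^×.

26

Since 92 ∈ (Z/131Z)^×, its order divides φ(131) = 131 − 1 = 130 = 2 · 5 · 13.
Divisors of 130: 1, 2, 5, 10, 13, 26, 65, 130.
Check 92^d mod 131 for each divisor in increasing order:
92^1 ≡ 92
92^2 ≡ 80
92^5 ≡ 86
92^10 ≡ 60
92^13 ≡ 130
92^26 ≡ 1
Hence ord(92) = 26.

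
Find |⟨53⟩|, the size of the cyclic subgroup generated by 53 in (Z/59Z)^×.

29

ord(53) | φ(59) = 59 − 1 = 58 = 2 · 29.
Divisors of 58: 1, 2, 29, 58.
Evaluate successive powers at the divisors of 58:
53^1 ≡ 53 (mod 59)
53^2 ≡ 36 (mod 59)
53^29 ≡ 1 (mod 59) ✓
The smallest such exponent is 29, so the order of 53 is 29.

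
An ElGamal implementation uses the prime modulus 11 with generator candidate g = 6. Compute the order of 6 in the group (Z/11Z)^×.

ord(6) | φ(11) = 11 − 1 = 10 = 2 · 5.
Divisors of 10: 1, 2, 5, 10.
Test each divisor d:
6^1 ≡ 6 (mod 11)
6^2 ≡ 3 (mod 11)
6^5 ≡ 10 (mod 11)
6^10 ≡ 1 (mod 11) ✓
Therefore the multiplicative order of 6 modulo 11 is 10.

10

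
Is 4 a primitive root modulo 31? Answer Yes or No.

φ(31) = 31 − 1 = 30 = 2 · 3 · 5.
4 is a primitive root mod 31 iff 4^(φ(31)/q) ≢ 1 for every prime q | φ(31), i.e. q ∈ {2, 3, 5}.
4^15 ≡ 1 (mod 31)  [q = 2: ≡ 1 ✗]
4^10 ≡ 1 (mod 31)  [q = 3: ≡ 1 ✗]
4^6 ≡ 4 (mod 31)  [q = 5: ≢ 1 ✓]
4^15 ≡ 1 shows ord(4) | 15, strictly less than φ(31); not a primitive root.

No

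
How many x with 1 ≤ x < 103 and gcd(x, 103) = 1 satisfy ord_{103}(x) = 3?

φ(103) = 103 − 1 = 102 = 2 · 3 · 17.
Since (Z/103Z)^× is cyclic of order 102, the number of elements of order d is φ(d) when d | 102 and 0 otherwise.
3 | 102, and φ(3) = 3 − 1 = 2.

2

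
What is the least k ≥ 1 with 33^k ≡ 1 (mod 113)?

The order of 33 must divide φ(113) = 113 − 1 = 112 = 2^4 · 7.
Divisors of 112: 1, 2, 4, 7, 8, 14, 16, 28, 56, 112.
Test each divisor d:
33^1 ≡ 33 (mod 113)
33^2 ≡ 72 (mod 113)
33^4 ≡ 99 (mod 113)
33^7 ≡ 71 (mod 113)
33^8 ≡ 83 (mod 113)
33^14 ≡ 69 (mod 113)
33^16 ≡ 109 (mod 113)
33^28 ≡ 15 (mod 113)
33^56 ≡ 112 (mod 113)
33^112 ≡ 1 (mod 113) ✓
The smallest such exponent is 112, so the order of 33 is 112.

112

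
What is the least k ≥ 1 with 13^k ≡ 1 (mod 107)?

ord(13) | φ(107) = 107 − 1 = 106 = 2 · 53.
Divisors of 106: 1, 2, 53, 106.
Check 13^d mod 107 for each divisor in increasing order:
13^1 ≡ 13
13^2 ≡ 62
13^53 ≡ 1
So ord_107(13) = 53.

53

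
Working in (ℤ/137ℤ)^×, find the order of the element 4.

34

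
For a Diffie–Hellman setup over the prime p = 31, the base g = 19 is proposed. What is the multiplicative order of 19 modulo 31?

15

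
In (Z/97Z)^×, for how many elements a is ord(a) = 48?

φ(97) = 97 − 1 = 96 = 2^5 · 3.
Since (Z/97Z)^× is cyclic of order 96, the number of elements of order d is φ(d) when d | 96 and 0 otherwise.
48 = 2^4 · 3 divides 96, and φ(48) = 16.

16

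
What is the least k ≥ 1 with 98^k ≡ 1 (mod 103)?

51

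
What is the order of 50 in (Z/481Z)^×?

The order of 50 must divide φ(481) = φ(13·37) = (13−1)·(37−1) = 12·36 = 432 = 2^4 · 3^3.
Divisors of 432: 1, 2, 3, 4, 6, 8, 9, 12, 16, 18, 24, 27, 36, 48, 54, 72, 108, 144, 216, 432.
Test each divisor d:
50^1 ≡ 50 (mod 481)
50^2 ≡ 95 (mod 481)
50^3 ≡ 421 (mod 481)
50^4 ≡ 367 (mod 481)
50^6 ≡ 233 (mod 481)
50^8 ≡ 9 (mod 481)
50^9 ≡ 450 (mod 481)
50^12 ≡ 417 (mod 481)
50^16 ≡ 81 (mod 481)
50^18 ≡ 480 (mod 481)
50^24 ≡ 248 (mod 481)
50^27 ≡ 31 (mod 481)
50^36 ≡ 1 (mod 481) ✓
Hence ord(50) = 36.

36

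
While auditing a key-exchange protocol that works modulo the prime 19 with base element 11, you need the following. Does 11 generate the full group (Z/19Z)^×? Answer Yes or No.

φ(19) = 19 − 1 = 18 = 2 · 3^2.
It suffices to check that the order of 11 is not a proper divisor of 18: compute 11^(18/q) for q ∈ {2, 3}.
11^9 ≡ 1 (mod 19)  [q = 2: ≡ 1 ✗]
11^6 ≡ 1 (mod 19)  [q = 3: ≡ 1 ✗]
Since 11^9 ≡ 1, the order of 11 divides 9 < 18, so 11 is not a primitive root.

No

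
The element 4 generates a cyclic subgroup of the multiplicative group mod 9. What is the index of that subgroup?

ord(4) | φ(9) = φ(3^2) = 3·(3−1) = 6 = 2 · 3.
Divisors of 6: 1, 2, 3, 6.
Evaluate successive powers at the divisors of 6:
4^1 ≡ 4 (mod 9)
4^2 ≡ 7 (mod 9)
4^3 ≡ 1 (mod 9) ✓
So ord_9(4) = 3, hence |⟨4⟩| = 3.
The index is φ(9) / ord(4) = 6 / 3 = 2.

2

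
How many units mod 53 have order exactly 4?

φ(53) = 53 − 1 = 52 = 2^2 · 13.
(Z/53Z)^× is cyclic (|G| = 52); a cyclic group of order m has exactly φ(d) elements of each order d | m, and none otherwise.
4 = 2^2 divides 52, and φ(4) = 2.

2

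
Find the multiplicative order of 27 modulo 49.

14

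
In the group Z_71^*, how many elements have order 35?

φ(71) = 71 − 1 = 70 = 2 · 5 · 7.
Since (Z/71Z)^× is cyclic of order 70, the number of elements of order d is φ(d) when d | 70 and 0 otherwise.
35 = 5 · 7 divides 70, and φ(35) = 24.

24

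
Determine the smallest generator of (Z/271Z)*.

6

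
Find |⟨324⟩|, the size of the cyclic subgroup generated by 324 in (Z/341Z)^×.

ord(324) | φ(341) = φ(11·31) = (11−1)·(31−1) = 10·30 = 300 = 2^2 · 3 · 5^2.
Divisors of 300: 1, 2, 3, 4, 5, 6, 10, 12, 15, 20, 25, 30, 50, 60, 75, 100, 150, 300.
Test each divisor d:
324^1 ≡ 324 (mod 341)
324^2 ≡ 289 (mod 341)
324^3 ≡ 202 (mod 341)
324^4 ≡ 317 (mod 341)
324^5 ≡ 67 (mod 341)
324^6 ≡ 225 (mod 341)
324^10 ≡ 56 (mod 341)
324^12 ≡ 157 (mod 341)
324^15 ≡ 1 (mod 341) ✓
Therefore the multiplicative order of 324 modulo 341 is 15.

15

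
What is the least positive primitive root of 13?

φ(13) = 13 − 1 = 12 = 2^2 · 3.
Test candidates g = 2, 3, … against the prime factors q ∈ {2, 3} of φ(13): g is a generator iff g^(12/q) ≢ 1 for every such q.
g = 2: 2^6 ≡ 12; 2^4 ≡ 3 — none is 1, so 2 is a primitive root.
Hence the least primitive root of 13 is 2.

2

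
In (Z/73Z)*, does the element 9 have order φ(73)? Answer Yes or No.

No

φ(73) = 73 − 1 = 72 = 2^3 · 3^2.
9 is a primitive root mod 73 iff 9^(φ(73)/q) ≢ 1 for every prime q | φ(73), i.e. q ∈ {2, 3}.
9^36 ≡ 1 (mod 73)  [q = 2: ≡ 1 ✗]
9^24 ≡ 1 (mod 73)  [q = 3: ≡ 1 ✗]
The check at q = 2 fails, so 9 generates a proper subgroup.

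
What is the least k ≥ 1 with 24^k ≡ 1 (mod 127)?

ord(24) | φ(127) = 127 − 1 = 126 = 2 · 3^2 · 7.
Divisors of 126: 1, 2, 3, 6, 7, 9, 14, 18, 21, 42, 63, 126.
Evaluate successive powers at the divisors of 126:
24^1 ≡ 24 (mod 127)
24^2 ≡ 68 (mod 127)
24^3 ≡ 108 (mod 127)
24^6 ≡ 107 (mod 127)
24^7 ≡ 28 (mod 127)
24^9 ≡ 126 (mod 127)
24^14 ≡ 22 (mod 127)
24^18 ≡ 1 (mod 127) ✓
The smallest such exponent is 18, so the order of 24 is 18.

18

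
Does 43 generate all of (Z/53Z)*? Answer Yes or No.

No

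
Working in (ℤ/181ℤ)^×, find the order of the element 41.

180

By Lagrange's theorem, ord_181(41) divides φ(181) = 181 − 1 = 180 = 2^2 · 3^2 · 5.
Divisors of 180: 1, 2, 3, 4, 5, 6, 9, 10, 12, 15, 18, 20, 30, 36, 45, 60, 90, 180.
Evaluate successive powers at the divisors of 180:
41^1 ≡ 41 (mod 181)
41^2 ≡ 52 (mod 181)
41^3 ≡ 141 (mod 181)
41^4 ≡ 170 (mod 181)
41^5 ≡ 92 (mod 181)
41^6 ≡ 152 (mod 181)
41^9 ≡ 74 (mod 181)
41^10 ≡ 138 (mod 181)
41^12 ≡ 117 (mod 181)
41^15 ≡ 26 (mod 181)
41^18 ≡ 46 (mod 181)
41^20 ≡ 39 (mod 181)
41^30 ≡ 133 (mod 181)
41^36 ≡ 125 (mod 181)
41^45 ≡ 19 (mod 181)
41^60 ≡ 132 (mod 181)
41^90 ≡ 180 (mod 181)
41^180 ≡ 1 (mod 181) ✓
So ord_181(41) = 180.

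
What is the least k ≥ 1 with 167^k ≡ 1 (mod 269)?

268

ord(167) | φ(269) = 269 − 1 = 268 = 2^2 · 67.
Divisors of 268: 1, 2, 4, 67, 134, 268.
Check 167^d mod 269 for each divisor in increasing order:
167^1 ≡ 167 (mod 269)
167^2 ≡ 182 (mod 269)
167^4 ≡ 37 (mod 269)
167^67 ≡ 187 (mod 269)
167^134 ≡ 268 (mod 269)
167^268 ≡ 1 (mod 269) ✓
Hence ord(167) = 268.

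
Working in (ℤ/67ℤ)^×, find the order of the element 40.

11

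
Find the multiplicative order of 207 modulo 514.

128

Since 207 ∈ (Z/514Z)^×, its order divides φ(514) = φ(2)·φ(257) = 1·256 = 256 = 2^8.
Divisors of 256: 1, 2, 4, 8, 16, 32, 64, 128, 256.
Compute 207^d (mod 514) for the divisors d until we hit 1:
207^1 ≡ 207 (mod 514)
207^2 ≡ 187 (mod 514)
207^4 ≡ 17 (mod 514)
207^8 ≡ 289 (mod 514)
207^16 ≡ 253 (mod 514)
207^32 ≡ 273 (mod 514)
207^64 ≡ 513 (mod 514)
207^128 ≡ 1 (mod 514) ✓
So ord_514(207) = 128.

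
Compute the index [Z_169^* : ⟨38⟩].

6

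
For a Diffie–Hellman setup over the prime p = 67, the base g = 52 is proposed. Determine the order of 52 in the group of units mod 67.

22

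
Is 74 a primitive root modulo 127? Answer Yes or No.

No

φ(127) = 127 − 1 = 126 = 2 · 3^2 · 7.
Test 74^(126/q) mod 127 for each prime factor q of 126:
74^63 ≡ 1 (mod 127)  [q = 2: ≡ 1 ✗]
74^42 ≡ 19 (mod 127)  [q = 3: ≢ 1 ✓]
74^18 ≡ 16 (mod 127)  [q = 7: ≢ 1 ✓]
74^63 ≡ 1 shows ord(74) | 63, strictly less than φ(127); not a primitive root.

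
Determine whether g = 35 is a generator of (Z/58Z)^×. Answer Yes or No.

No

φ(58) = φ(2)·φ(29) = 1·28 = 28 = 2^2 · 7.
Test 35^(28/q) mod 58 for each prime factor q of 28:
35^14 ≡ 1 (mod 58)  [q = 2: ≡ 1 ✗]
35^4 ≡ 49 (mod 58)  [q = 7: ≢ 1 ✓]
Since 35^14 ≡ 1, the order of 35 divides 14 < 28, so 35 is not a primitive root.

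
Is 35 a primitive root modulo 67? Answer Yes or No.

No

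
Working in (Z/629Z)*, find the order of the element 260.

16

The order of 260 must divide φ(629) = φ(17·37) = (17−1)·(37−1) = 16·36 = 576 = 2^6 · 3^2.
Divisors of 576: 1, 2, 3, 4, 6, 8, 9, 12, 16, 18, 24, 32, 36, 48, 64, 72, 96, 144, 192, 288, 576.
Test each divisor d:
260^1 ≡ 260
260^2 ≡ 297
260^3 ≡ 482
260^4 ≡ 149
260^6 ≡ 223
260^8 ≡ 186
260^9 ≡ 556
260^12 ≡ 38
260^16 ≡ 1
The smallest such exponent is 16, so the order of 260 is 16.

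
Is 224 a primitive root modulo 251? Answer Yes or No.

φ(251) = 251 − 1 = 250 = 2 · 5^3.
224 is a primitive root mod 251 iff 224^(φ(251)/q) ≢ 1 for every prime q | φ(251), i.e. q ∈ {2, 5}.
224^125 ≡ 250 (mod 251)  [q = 2: ≢ 1 ✓]
224^50 ≡ 113 (mod 251)  [q = 5: ≢ 1 ✓]
All checks pass, so 224 has order 250 and is a primitive root modulo 251.

Yes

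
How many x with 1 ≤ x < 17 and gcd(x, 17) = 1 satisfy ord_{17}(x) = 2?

φ(17) = 17 − 1 = 16 = 2^4.
In a cyclic group of order 16, there are φ(d) elements of order d for each divisor d of 16, and zero for non-divisors.
2 | 16, and φ(2) = 2 − 1 = 1.

1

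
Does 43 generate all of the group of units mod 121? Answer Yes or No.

No

φ(121) = φ(11^2) = 11·(11−1) = 110 = 2 · 5 · 11.
It suffices to check that the order of 43 is not a proper divisor of 110: compute 43^(110/q) for q ∈ {2, 5, 11}.
43^55 ≡ 120 (mod 121)  [q = 2: ≢ 1 ✓]
43^22 ≡ 1 (mod 121)  [q = 5: ≡ 1 ✗]
43^10 ≡ 45 (mod 121)  [q = 11: ≢ 1 ✓]
The check at q = 5 fails, so 43 generates a proper subgroup.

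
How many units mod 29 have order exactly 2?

1

φ(29) = 29 − 1 = 28 = 2^2 · 7.
(Z/29Z)^× is cyclic (|G| = 28); a cyclic group of order m has exactly φ(d) elements of each order d | m, and none otherwise.
2 | 28, and φ(2) = 2 − 1 = 1.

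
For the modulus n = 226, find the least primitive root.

φ(226) = φ(2)·φ(113) = 1·112 = 112 = 2^4 · 7.
g is a primitive root iff g^(112/q) ≢ 1 (mod 226) for each prime q ∈ {2, 7}.
g = 2: gcd(2, 226) = 2 > 1, not a unit — skip.
g = 3: 3^56 ≡ 225; 3^16 ≡ 49 — none is 1, so 3 is a primitive root.
Hence the least primitive root of 226 is 3.

3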